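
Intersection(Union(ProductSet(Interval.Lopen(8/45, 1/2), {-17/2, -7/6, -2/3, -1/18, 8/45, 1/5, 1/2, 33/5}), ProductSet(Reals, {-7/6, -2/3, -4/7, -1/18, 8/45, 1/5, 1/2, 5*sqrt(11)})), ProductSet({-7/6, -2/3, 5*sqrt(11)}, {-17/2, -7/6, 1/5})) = ProductSet({-7/6, -2/3, 5*sqrt(11)}, {-7/6, 1/5})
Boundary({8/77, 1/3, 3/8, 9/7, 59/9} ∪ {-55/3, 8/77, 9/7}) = {-55/3, 8/77, 1/3, 3/8, 9/7, 59/9}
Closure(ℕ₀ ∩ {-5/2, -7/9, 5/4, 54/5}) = ∅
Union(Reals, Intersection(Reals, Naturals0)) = Reals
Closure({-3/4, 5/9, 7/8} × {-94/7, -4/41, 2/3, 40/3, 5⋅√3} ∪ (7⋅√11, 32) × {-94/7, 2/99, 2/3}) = ([7⋅√11, 32] × {-94/7, 2/99, 2/3}) ∪ ({-3/4, 5/9, 7/8} × {-94/7, -4/41, 2/3, 40/3, 5⋅√3})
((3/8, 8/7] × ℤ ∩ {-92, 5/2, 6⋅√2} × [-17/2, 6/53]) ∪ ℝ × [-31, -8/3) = ℝ × [-31, -8/3)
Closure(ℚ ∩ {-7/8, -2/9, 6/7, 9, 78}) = {-7/8, -2/9, 6/7, 9, 78}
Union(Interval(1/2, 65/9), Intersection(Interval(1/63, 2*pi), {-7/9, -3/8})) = Interval(1/2, 65/9)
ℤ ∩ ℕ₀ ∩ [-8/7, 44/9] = {0, 1, …, 4}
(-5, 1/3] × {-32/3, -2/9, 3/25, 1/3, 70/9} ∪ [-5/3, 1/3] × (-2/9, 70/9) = ([-5/3, 1/3] × (-2/9, 70/9)) ∪ ((-5, 1/3] × {-32/3, -2/9, 3/25, 1/3, 70/9})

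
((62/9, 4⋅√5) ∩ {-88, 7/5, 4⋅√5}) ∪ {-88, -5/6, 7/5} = {-88, -5/6, 7/5}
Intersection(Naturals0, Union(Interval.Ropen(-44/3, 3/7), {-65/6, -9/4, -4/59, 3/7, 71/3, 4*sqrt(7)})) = Range(0, 1, 1)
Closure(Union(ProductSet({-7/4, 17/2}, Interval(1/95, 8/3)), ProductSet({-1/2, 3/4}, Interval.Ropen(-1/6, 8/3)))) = Union(ProductSet({-7/4, 17/2}, Interval(1/95, 8/3)), ProductSet({-1/2, 3/4}, Interval(-1/6, 8/3)))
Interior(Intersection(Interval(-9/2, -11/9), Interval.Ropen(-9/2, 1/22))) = Interval.open(-9/2, -11/9)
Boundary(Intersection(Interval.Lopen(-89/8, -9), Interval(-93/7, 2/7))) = {-89/8, -9}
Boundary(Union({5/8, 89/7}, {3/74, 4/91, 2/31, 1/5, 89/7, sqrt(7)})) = {3/74, 4/91, 2/31, 1/5, 5/8, 89/7, sqrt(7)}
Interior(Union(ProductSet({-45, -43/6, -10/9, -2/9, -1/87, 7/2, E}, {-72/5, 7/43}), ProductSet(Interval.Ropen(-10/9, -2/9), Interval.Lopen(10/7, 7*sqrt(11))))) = ProductSet(Interval.open(-10/9, -2/9), Interval.open(10/7, 7*sqrt(11)))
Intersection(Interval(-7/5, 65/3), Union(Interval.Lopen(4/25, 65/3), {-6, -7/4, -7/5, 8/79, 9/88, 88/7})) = Union({-7/5, 8/79, 9/88}, Interval.Lopen(4/25, 65/3))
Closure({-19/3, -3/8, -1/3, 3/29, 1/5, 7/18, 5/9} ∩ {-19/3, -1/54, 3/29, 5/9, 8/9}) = {-19/3, 3/29, 5/9}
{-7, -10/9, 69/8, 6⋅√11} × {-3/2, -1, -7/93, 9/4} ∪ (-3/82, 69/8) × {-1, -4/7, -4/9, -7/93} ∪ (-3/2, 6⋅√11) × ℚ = ((-3/2, 6⋅√11) × ℚ) ∪ ({-7, -10/9, 69/8, 6⋅√11} × {-3/2, -1, -7/93, 9/4})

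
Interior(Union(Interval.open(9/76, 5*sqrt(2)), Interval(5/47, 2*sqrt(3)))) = Interval.open(5/47, 5*sqrt(2))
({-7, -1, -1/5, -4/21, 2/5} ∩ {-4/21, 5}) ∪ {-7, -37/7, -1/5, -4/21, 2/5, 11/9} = {-7, -37/7, -1/5, -4/21, 2/5, 11/9}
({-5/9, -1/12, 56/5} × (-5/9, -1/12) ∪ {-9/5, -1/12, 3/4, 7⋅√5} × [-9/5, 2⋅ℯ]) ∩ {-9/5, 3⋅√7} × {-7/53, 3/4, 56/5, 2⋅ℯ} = {-9/5} × {-7/53, 3/4, 2⋅ℯ}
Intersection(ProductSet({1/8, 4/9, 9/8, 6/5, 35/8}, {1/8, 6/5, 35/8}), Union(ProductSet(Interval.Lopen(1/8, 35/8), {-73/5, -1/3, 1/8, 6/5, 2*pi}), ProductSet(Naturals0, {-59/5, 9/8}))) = ProductSet({4/9, 9/8, 6/5, 35/8}, {1/8, 6/5})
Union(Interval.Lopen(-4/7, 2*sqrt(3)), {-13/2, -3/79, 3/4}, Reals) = Interval(-oo, oo)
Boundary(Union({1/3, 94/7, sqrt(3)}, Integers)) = Union({1/3, 94/7, sqrt(3)}, Integers)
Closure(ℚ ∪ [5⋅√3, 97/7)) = ℚ ∪ (-∞, ∞)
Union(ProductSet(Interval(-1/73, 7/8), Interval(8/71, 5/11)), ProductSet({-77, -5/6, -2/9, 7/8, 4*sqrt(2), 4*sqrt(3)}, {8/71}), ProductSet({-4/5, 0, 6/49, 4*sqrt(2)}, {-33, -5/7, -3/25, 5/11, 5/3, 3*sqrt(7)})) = Union(ProductSet({-4/5, 0, 6/49, 4*sqrt(2)}, {-33, -5/7, -3/25, 5/11, 5/3, 3*sqrt(7)}), ProductSet({-77, -5/6, -2/9, 7/8, 4*sqrt(2), 4*sqrt(3)}, {8/71}), ProductSet(Interval(-1/73, 7/8), Interval(8/71, 5/11)))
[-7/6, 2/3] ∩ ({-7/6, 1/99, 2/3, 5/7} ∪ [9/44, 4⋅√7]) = {-7/6, 1/99} ∪ [9/44, 2/3]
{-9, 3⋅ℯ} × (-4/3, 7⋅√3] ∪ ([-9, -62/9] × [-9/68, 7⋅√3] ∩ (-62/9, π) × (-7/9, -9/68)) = {-9, 3⋅ℯ} × (-4/3, 7⋅√3]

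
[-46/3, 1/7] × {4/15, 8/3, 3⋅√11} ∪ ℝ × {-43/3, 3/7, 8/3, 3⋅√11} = (ℝ × {-43/3, 3/7, 8/3, 3⋅√11}) ∪ ([-46/3, 1/7] × {4/15, 8/3, 3⋅√11})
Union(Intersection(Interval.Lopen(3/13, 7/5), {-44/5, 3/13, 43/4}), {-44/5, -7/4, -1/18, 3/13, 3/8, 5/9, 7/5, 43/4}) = {-44/5, -7/4, -1/18, 3/13, 3/8, 5/9, 7/5, 43/4}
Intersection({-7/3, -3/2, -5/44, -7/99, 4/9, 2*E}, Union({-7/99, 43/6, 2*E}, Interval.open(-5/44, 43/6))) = {-7/99, 4/9, 2*E}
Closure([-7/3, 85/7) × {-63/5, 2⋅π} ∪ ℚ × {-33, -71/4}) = (ℝ × {-33, -71/4}) ∪ ([-7/3, 85/7] × {-63/5, 2⋅π})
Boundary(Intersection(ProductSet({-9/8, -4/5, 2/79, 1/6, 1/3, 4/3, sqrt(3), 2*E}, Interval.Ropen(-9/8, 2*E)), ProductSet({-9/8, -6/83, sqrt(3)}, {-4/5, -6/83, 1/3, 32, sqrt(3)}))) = ProductSet({-9/8, sqrt(3)}, {-4/5, -6/83, 1/3, sqrt(3)})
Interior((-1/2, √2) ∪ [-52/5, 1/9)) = (-52/5, √2)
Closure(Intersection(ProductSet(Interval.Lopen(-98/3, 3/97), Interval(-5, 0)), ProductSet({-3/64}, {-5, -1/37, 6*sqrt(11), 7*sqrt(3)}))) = ProductSet({-3/64}, {-5, -1/37})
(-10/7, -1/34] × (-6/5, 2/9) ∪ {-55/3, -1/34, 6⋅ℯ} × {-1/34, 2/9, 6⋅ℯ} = ((-10/7, -1/34] × (-6/5, 2/9)) ∪ ({-55/3, -1/34, 6⋅ℯ} × {-1/34, 2/9, 6⋅ℯ})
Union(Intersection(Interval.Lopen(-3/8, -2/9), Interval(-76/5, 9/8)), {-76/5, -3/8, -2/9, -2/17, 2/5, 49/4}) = Union({-76/5, -2/17, 2/5, 49/4}, Interval(-3/8, -2/9))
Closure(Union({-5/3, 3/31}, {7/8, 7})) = {-5/3, 3/31, 7/8, 7}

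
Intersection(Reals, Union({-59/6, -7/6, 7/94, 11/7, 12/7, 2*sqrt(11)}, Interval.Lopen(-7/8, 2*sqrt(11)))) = Union({-59/6, -7/6}, Interval.Lopen(-7/8, 2*sqrt(11)))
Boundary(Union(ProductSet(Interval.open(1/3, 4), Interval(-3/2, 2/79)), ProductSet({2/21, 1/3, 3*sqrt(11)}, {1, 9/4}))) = Union(ProductSet({1/3, 4}, Interval(-3/2, 2/79)), ProductSet({2/21, 1/3, 3*sqrt(11)}, {1, 9/4}), ProductSet(Interval(1/3, 4), {-3/2, 2/79}))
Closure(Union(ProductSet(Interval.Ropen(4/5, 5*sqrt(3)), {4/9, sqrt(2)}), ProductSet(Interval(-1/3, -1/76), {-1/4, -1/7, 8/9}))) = Union(ProductSet(Interval(-1/3, -1/76), {-1/4, -1/7, 8/9}), ProductSet(Interval(4/5, 5*sqrt(3)), {4/9, sqrt(2)}))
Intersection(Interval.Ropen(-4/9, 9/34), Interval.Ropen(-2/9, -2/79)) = Interval.Ropen(-2/9, -2/79)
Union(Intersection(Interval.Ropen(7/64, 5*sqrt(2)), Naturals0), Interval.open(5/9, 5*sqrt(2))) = Union(Interval.open(5/9, 5*sqrt(2)), Range(1, 8, 1))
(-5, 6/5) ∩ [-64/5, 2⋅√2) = (-5, 6/5)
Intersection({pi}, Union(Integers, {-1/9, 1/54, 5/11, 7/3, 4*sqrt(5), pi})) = {pi}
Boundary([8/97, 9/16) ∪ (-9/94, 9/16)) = {-9/94, 9/16}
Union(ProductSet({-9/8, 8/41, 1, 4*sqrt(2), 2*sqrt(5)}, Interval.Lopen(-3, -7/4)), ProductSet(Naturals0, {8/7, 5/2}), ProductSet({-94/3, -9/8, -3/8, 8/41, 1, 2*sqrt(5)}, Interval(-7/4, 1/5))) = Union(ProductSet({-9/8, 8/41, 1, 4*sqrt(2), 2*sqrt(5)}, Interval.Lopen(-3, -7/4)), ProductSet({-94/3, -9/8, -3/8, 8/41, 1, 2*sqrt(5)}, Interval(-7/4, 1/5)), ProductSet(Naturals0, {8/7, 5/2}))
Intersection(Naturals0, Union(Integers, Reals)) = Naturals0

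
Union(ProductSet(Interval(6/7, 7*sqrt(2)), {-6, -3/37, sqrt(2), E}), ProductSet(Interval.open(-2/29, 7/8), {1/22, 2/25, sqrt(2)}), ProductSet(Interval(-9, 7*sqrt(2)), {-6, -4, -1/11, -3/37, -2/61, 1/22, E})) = Union(ProductSet(Interval(-9, 7*sqrt(2)), {-6, -4, -1/11, -3/37, -2/61, 1/22, E}), ProductSet(Interval.open(-2/29, 7/8), {1/22, 2/25, sqrt(2)}), ProductSet(Interval(6/7, 7*sqrt(2)), {-6, -3/37, sqrt(2), E}))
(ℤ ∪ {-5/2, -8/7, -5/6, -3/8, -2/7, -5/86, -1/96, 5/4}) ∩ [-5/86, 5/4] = {-5/86, -1/96, 5/4} ∪ {0, 1}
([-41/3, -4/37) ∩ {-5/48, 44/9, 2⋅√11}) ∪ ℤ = ℤ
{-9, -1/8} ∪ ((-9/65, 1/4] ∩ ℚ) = {-9} ∪ (ℚ ∩ (-9/65, 1/4])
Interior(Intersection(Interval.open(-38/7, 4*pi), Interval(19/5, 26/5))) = Interval.open(19/5, 26/5)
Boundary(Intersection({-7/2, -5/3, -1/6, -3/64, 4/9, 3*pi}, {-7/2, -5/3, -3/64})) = {-7/2, -5/3, -3/64}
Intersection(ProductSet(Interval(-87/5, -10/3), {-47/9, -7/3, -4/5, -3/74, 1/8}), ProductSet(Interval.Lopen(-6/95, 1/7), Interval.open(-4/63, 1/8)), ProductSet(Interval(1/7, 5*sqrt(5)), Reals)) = EmptySet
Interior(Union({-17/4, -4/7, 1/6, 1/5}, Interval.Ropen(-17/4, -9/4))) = Interval.open(-17/4, -9/4)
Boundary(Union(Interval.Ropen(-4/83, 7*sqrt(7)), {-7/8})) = {-7/8, -4/83, 7*sqrt(7)}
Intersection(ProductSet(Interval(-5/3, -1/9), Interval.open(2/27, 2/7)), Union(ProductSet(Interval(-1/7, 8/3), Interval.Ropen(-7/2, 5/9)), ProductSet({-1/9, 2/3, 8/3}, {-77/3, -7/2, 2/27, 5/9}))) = ProductSet(Interval(-1/7, -1/9), Interval.open(2/27, 2/7))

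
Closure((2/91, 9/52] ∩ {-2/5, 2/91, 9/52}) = {9/52}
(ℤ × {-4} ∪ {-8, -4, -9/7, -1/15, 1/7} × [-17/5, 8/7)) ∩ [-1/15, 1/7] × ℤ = ({0} × {-4}) ∪ ({-1/15, 1/7} × {-3, -2, …, 1})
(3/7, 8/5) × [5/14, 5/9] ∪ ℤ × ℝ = (ℤ × ℝ) ∪ ((3/7, 8/5) × [5/14, 5/9])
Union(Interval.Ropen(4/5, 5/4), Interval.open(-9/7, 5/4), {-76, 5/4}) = Union({-76}, Interval.Lopen(-9/7, 5/4))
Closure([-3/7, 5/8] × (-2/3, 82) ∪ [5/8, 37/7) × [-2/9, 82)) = ({5/8, 37/7} × [-2/9, 82]) ∪ ([5/8, 37/7] × {-2/9, 82}) ∪ ([-3/7, 5/8] × [-2/3, 82]) ∪ ([5/8, 37/7) × [-2/9, 82))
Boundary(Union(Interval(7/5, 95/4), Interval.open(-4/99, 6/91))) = {-4/99, 6/91, 7/5, 95/4}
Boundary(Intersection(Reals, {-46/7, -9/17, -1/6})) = {-46/7, -9/17, -1/6}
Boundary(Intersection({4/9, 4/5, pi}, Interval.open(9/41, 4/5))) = {4/9}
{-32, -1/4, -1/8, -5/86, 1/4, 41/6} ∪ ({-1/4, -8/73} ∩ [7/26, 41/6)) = {-32, -1/4, -1/8, -5/86, 1/4, 41/6}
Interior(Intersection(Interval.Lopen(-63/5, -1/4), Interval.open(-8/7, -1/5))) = Interval.open(-8/7, -1/4)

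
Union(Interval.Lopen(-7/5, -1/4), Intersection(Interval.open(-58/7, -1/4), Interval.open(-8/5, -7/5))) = Union(Interval.open(-8/5, -7/5), Interval.Lopen(-7/5, -1/4))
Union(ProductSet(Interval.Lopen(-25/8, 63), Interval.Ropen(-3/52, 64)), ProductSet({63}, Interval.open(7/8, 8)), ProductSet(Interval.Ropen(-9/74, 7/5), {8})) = ProductSet(Interval.Lopen(-25/8, 63), Interval.Ropen(-3/52, 64))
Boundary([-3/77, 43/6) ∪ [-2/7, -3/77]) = {-2/7, 43/6}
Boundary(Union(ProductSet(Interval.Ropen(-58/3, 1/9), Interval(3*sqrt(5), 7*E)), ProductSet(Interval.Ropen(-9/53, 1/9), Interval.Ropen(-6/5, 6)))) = Union(ProductSet({-58/3, 1/9}, Interval(3*sqrt(5), 7*E)), ProductSet({-9/53, 1/9}, Interval(-6/5, 6)), ProductSet(Interval(-58/3, 1/9), {3*sqrt(5), 7*E}), ProductSet(Interval(-9/53, 1/9), {-6/5, 6}))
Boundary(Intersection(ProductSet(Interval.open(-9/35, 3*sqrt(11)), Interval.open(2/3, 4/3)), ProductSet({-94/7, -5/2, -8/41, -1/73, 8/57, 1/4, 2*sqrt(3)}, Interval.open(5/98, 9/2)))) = ProductSet({-8/41, -1/73, 8/57, 1/4, 2*sqrt(3)}, Interval(2/3, 4/3))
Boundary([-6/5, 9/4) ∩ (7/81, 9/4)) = {7/81, 9/4}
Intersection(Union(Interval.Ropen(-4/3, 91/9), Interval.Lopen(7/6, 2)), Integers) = Range(-1, 11, 1)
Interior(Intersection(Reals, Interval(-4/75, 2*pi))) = Interval.open(-4/75, 2*pi)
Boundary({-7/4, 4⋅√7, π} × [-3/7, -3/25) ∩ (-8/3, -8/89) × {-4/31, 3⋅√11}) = {-7/4} × {-4/31}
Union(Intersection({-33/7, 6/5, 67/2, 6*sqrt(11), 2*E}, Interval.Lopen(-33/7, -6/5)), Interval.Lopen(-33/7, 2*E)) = Interval.Lopen(-33/7, 2*E)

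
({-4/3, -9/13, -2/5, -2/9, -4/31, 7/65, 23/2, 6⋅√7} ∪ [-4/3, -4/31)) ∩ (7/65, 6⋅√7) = {23/2}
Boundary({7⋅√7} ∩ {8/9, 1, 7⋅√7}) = {7⋅√7}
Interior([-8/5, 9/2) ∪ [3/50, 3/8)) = (-8/5, 9/2)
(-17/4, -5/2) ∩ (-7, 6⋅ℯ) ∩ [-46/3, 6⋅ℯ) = (-17/4, -5/2)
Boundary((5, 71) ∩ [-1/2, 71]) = {5, 71}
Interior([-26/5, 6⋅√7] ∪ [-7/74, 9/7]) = (-26/5, 6⋅√7)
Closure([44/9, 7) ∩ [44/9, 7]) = [44/9, 7]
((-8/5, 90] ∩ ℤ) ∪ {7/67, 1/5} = {-1, 0, …, 90} ∪ {7/67, 1/5}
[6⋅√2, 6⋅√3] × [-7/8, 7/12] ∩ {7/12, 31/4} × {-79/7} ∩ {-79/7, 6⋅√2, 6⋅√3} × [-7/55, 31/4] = ∅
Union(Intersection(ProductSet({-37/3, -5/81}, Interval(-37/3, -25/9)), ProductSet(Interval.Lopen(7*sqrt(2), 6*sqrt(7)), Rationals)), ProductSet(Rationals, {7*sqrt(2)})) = ProductSet(Rationals, {7*sqrt(2)})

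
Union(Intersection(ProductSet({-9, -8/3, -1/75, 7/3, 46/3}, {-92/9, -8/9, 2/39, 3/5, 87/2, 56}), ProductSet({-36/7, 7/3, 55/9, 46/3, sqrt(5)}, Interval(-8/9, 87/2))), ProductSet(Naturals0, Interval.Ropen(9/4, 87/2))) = Union(ProductSet({7/3, 46/3}, {-8/9, 2/39, 3/5, 87/2}), ProductSet(Naturals0, Interval.Ropen(9/4, 87/2)))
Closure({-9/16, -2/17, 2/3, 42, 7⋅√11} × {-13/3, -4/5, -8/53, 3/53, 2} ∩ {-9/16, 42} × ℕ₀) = {-9/16, 42} × {2}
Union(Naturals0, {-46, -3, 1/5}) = Union({-46, -3, 1/5}, Naturals0)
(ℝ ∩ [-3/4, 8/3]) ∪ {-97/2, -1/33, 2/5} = {-97/2} ∪ [-3/4, 8/3]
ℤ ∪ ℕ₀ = ℤ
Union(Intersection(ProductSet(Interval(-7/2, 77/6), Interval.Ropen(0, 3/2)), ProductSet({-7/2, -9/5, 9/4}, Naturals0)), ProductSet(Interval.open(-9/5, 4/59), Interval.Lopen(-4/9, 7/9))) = Union(ProductSet({-7/2, -9/5, 9/4}, Range(0, 2, 1)), ProductSet(Interval.open(-9/5, 4/59), Interval.Lopen(-4/9, 7/9)))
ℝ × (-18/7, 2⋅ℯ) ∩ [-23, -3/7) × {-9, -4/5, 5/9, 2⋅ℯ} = [-23, -3/7) × {-4/5, 5/9}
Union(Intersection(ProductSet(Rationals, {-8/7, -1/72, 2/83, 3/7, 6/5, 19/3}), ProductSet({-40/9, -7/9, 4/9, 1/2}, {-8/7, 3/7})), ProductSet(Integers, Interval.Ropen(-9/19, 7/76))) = Union(ProductSet({-40/9, -7/9, 4/9, 1/2}, {-8/7, 3/7}), ProductSet(Integers, Interval.Ropen(-9/19, 7/76)))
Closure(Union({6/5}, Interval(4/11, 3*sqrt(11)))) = Interval(4/11, 3*sqrt(11))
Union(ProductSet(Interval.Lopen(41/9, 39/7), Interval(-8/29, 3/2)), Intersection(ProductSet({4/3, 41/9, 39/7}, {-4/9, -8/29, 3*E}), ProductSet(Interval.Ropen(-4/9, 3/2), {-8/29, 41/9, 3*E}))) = Union(ProductSet({4/3}, {-8/29, 3*E}), ProductSet(Interval.Lopen(41/9, 39/7), Interval(-8/29, 3/2)))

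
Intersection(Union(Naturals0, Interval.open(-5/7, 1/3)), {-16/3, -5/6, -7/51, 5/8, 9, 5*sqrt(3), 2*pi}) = {-7/51, 9}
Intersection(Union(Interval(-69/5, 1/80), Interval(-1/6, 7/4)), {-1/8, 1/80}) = {-1/8, 1/80}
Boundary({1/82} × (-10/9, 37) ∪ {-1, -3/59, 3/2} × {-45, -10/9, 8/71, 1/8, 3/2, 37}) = ({1/82} × [-10/9, 37]) ∪ ({-1, -3/59, 3/2} × {-45, -10/9, 8/71, 1/8, 3/2, 37})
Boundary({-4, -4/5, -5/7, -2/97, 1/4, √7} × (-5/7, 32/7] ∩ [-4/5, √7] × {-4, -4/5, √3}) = {-4/5, -5/7, -2/97, 1/4, √7} × {√3}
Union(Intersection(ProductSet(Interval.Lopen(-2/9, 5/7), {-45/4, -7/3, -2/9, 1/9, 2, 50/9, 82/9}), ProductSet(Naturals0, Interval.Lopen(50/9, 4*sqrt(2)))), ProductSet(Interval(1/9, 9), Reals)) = ProductSet(Interval(1/9, 9), Reals)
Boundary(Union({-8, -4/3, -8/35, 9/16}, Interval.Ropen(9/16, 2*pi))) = {-8, -4/3, -8/35, 9/16, 2*pi}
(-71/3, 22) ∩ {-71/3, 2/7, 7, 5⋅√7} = {2/7, 7, 5⋅√7}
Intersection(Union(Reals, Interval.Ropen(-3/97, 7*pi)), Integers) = Integers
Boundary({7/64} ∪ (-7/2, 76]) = {-7/2, 76}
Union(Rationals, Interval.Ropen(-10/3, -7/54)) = Union(Interval(-10/3, -7/54), Rationals)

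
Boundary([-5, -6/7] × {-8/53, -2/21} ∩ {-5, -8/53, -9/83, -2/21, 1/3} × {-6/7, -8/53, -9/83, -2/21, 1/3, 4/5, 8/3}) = {-5} × {-8/53, -2/21}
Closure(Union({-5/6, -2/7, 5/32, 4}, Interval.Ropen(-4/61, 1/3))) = Union({-5/6, -2/7, 4}, Interval(-4/61, 1/3))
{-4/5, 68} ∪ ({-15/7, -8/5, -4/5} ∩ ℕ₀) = {-4/5, 68}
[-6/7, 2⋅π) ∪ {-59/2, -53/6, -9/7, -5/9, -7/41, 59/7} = {-59/2, -53/6, -9/7, 59/7} ∪ [-6/7, 2⋅π)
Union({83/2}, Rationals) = Rationals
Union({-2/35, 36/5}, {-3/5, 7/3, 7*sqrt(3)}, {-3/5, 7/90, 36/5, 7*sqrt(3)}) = {-3/5, -2/35, 7/90, 7/3, 36/5, 7*sqrt(3)}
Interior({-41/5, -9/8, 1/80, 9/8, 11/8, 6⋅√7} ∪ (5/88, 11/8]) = (5/88, 11/8)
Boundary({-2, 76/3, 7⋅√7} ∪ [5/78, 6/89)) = {-2, 5/78, 6/89, 76/3, 7⋅√7}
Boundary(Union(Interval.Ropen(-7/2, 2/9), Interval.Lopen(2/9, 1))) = {-7/2, 2/9, 1}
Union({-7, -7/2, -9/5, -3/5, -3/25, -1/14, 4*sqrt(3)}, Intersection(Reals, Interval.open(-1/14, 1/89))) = Union({-7, -7/2, -9/5, -3/5, -3/25, 4*sqrt(3)}, Interval.Ropen(-1/14, 1/89))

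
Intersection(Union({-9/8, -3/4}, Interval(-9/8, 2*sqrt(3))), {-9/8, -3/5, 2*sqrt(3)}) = {-9/8, -3/5, 2*sqrt(3)}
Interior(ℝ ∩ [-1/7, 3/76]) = (-1/7, 3/76)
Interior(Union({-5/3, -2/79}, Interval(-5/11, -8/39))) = Interval.open(-5/11, -8/39)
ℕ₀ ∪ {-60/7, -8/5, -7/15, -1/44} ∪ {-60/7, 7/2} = {-60/7, -8/5, -7/15, -1/44, 7/2} ∪ ℕ₀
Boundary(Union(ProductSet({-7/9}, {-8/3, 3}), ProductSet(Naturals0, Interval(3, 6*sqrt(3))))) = Union(ProductSet({-7/9}, {-8/3, 3}), ProductSet(Naturals0, Interval(3, 6*sqrt(3))))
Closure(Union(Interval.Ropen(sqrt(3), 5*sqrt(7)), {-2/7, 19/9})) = Union({-2/7}, Interval(sqrt(3), 5*sqrt(7)))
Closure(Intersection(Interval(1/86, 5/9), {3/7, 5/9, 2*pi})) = {3/7, 5/9}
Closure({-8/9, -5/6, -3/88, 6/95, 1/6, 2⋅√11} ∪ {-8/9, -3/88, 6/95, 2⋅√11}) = {-8/9, -5/6, -3/88, 6/95, 1/6, 2⋅√11}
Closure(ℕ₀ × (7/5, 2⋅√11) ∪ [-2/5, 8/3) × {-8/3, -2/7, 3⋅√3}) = (ℕ₀ × [7/5, 2⋅√11]) ∪ ([-2/5, 8/3] × {-8/3, -2/7, 3⋅√3})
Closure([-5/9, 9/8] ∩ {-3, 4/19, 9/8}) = {4/19, 9/8}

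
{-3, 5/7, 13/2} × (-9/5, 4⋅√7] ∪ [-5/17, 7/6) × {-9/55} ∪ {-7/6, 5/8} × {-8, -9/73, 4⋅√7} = ([-5/17, 7/6) × {-9/55}) ∪ ({-7/6, 5/8} × {-8, -9/73, 4⋅√7}) ∪ ({-3, 5/7, 13/2} × (-9/5, 4⋅√7])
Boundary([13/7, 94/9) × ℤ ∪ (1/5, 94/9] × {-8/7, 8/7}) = ([13/7, 94/9] × ℤ) ∪ ([1/5, 94/9] × {-8/7, 8/7})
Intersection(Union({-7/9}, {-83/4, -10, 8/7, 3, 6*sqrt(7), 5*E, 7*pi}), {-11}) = EmptySet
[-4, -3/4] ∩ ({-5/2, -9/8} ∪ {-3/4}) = {-5/2, -9/8, -3/4}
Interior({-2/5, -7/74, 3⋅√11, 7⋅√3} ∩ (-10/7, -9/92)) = ∅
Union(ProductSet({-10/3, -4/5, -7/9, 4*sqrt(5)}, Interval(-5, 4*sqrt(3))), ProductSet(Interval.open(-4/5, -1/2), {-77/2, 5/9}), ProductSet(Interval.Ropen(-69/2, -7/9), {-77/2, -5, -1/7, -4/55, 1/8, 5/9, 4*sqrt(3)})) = Union(ProductSet({-10/3, -4/5, -7/9, 4*sqrt(5)}, Interval(-5, 4*sqrt(3))), ProductSet(Interval.Ropen(-69/2, -7/9), {-77/2, -5, -1/7, -4/55, 1/8, 5/9, 4*sqrt(3)}), ProductSet(Interval.open(-4/5, -1/2), {-77/2, 5/9}))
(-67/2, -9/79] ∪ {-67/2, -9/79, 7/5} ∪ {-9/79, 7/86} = [-67/2, -9/79] ∪ {7/86, 7/5}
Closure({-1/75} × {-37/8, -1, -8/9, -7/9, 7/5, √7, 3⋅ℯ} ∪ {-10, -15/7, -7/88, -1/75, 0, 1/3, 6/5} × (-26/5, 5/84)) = ({-10, -15/7, -7/88, -1/75, 0, 1/3, 6/5} × [-26/5, 5/84]) ∪ ({-1/75} × {-37/8, -1, -8/9, -7/9, 7/5, √7, 3⋅ℯ})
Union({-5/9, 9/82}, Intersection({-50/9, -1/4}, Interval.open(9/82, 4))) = {-5/9, 9/82}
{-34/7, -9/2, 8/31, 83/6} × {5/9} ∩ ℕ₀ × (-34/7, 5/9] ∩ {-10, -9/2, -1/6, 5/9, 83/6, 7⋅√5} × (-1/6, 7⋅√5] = ∅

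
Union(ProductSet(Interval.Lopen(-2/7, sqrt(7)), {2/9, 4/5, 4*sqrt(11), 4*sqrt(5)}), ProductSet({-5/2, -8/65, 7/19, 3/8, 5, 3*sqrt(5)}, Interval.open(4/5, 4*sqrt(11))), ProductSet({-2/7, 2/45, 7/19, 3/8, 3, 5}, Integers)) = Union(ProductSet({-5/2, -8/65, 7/19, 3/8, 5, 3*sqrt(5)}, Interval.open(4/5, 4*sqrt(11))), ProductSet({-2/7, 2/45, 7/19, 3/8, 3, 5}, Integers), ProductSet(Interval.Lopen(-2/7, sqrt(7)), {2/9, 4/5, 4*sqrt(11), 4*sqrt(5)}))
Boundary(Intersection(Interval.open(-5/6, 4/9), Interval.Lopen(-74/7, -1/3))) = {-5/6, -1/3}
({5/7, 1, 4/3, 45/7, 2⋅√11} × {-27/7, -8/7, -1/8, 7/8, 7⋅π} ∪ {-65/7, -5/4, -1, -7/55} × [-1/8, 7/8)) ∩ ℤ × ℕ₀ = {-1} × {0}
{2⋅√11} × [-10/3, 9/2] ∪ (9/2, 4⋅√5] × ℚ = ((9/2, 4⋅√5] × ℚ) ∪ ({2⋅√11} × [-10/3, 9/2])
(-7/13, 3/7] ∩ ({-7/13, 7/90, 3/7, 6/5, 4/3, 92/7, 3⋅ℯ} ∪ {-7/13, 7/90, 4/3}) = {7/90, 3/7}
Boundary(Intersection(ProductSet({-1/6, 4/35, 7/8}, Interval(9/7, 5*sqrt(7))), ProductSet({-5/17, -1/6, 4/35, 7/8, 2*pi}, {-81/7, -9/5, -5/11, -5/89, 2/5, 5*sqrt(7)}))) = ProductSet({-1/6, 4/35, 7/8}, {5*sqrt(7)})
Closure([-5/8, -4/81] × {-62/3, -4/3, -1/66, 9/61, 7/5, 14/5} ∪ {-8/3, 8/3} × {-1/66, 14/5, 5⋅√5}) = ({-8/3, 8/3} × {-1/66, 14/5, 5⋅√5}) ∪ ([-5/8, -4/81] × {-62/3, -4/3, -1/66, 9/61, 7/5, 14/5})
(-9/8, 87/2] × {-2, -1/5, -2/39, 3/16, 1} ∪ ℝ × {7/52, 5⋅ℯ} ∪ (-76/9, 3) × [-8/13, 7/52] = (ℝ × {7/52, 5⋅ℯ}) ∪ ((-76/9, 3) × [-8/13, 7/52]) ∪ ((-9/8, 87/2] × {-2, -1/5, -2/39, 3/16, 1})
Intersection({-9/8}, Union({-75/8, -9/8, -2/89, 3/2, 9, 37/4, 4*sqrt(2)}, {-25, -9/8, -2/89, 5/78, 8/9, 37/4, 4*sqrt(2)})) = {-9/8}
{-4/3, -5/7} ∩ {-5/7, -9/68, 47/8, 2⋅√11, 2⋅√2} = {-5/7}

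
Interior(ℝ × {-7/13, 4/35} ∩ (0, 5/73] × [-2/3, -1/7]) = ∅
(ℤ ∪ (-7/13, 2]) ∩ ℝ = ℤ ∪ (-7/13, 2]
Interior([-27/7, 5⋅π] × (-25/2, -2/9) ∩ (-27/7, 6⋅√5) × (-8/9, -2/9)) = (-27/7, 6⋅√5) × (-8/9, -2/9)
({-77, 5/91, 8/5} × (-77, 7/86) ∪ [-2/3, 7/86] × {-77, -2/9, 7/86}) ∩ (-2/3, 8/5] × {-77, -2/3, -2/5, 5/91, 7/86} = ({5/91, 8/5} × {-2/3, -2/5, 5/91}) ∪ ((-2/3, 7/86] × {-77, 7/86})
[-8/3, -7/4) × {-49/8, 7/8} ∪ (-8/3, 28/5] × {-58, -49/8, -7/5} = ([-8/3, -7/4) × {-49/8, 7/8}) ∪ ((-8/3, 28/5] × {-58, -49/8, -7/5})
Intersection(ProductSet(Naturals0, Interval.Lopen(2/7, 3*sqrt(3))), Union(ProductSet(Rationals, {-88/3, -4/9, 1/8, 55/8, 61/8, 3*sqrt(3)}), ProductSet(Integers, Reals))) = ProductSet(Naturals0, Interval.Lopen(2/7, 3*sqrt(3)))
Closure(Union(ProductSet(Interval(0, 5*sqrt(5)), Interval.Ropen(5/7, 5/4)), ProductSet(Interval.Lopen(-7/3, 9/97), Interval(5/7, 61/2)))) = Union(ProductSet({5*sqrt(5)}, Interval(5/7, 5/4)), ProductSet(Interval(-7/3, 9/97), Interval(5/7, 61/2)), ProductSet(Interval(0, 5*sqrt(5)), Interval.Ropen(5/7, 5/4)), ProductSet(Interval(9/97, 5*sqrt(5)), {5/7, 5/4}))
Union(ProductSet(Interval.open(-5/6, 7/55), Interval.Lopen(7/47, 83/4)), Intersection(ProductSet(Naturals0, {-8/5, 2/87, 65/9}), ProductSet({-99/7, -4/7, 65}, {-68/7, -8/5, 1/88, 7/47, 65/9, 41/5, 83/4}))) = Union(ProductSet({65}, {-8/5, 65/9}), ProductSet(Interval.open(-5/6, 7/55), Interval.Lopen(7/47, 83/4)))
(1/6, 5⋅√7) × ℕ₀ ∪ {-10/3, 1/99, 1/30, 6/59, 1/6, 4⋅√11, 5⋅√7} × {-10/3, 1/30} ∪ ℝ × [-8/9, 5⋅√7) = ((1/6, 5⋅√7) × ℕ₀) ∪ (ℝ × [-8/9, 5⋅√7)) ∪ ({-10/3, 1/99, 1/30, 6/59, 1/6, 4⋅√11, 5⋅√7} × {-10/3, 1/30})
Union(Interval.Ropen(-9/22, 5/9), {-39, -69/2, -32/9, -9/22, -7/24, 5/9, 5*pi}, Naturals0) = Union({-39, -69/2, -32/9, 5*pi}, Interval(-9/22, 5/9), Naturals0)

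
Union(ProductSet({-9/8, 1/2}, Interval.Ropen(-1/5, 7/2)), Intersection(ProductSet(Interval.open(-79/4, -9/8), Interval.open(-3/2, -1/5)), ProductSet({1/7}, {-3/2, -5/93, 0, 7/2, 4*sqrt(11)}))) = ProductSet({-9/8, 1/2}, Interval.Ropen(-1/5, 7/2))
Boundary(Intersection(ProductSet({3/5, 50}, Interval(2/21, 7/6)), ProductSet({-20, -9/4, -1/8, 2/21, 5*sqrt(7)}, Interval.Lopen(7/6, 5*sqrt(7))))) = EmptySet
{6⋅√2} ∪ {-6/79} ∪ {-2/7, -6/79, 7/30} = {-2/7, -6/79, 7/30, 6⋅√2}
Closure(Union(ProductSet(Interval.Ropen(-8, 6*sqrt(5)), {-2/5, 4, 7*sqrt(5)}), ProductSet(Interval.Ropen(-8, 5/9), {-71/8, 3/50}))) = Union(ProductSet(Interval(-8, 5/9), {-71/8, 3/50}), ProductSet(Interval(-8, 6*sqrt(5)), {-2/5, 4, 7*sqrt(5)}))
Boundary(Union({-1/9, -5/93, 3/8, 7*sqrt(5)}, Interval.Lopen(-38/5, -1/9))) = {-38/5, -1/9, -5/93, 3/8, 7*sqrt(5)}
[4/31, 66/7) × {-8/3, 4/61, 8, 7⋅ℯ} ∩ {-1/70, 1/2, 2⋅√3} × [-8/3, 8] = {1/2, 2⋅√3} × {-8/3, 4/61, 8}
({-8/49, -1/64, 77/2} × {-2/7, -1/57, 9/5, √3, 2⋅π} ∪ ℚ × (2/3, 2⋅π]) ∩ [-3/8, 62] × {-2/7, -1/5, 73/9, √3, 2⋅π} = ({-8/49, -1/64, 77/2} × {-2/7, √3, 2⋅π}) ∪ ((ℚ ∩ [-3/8, 62]) × {√3, 2⋅π})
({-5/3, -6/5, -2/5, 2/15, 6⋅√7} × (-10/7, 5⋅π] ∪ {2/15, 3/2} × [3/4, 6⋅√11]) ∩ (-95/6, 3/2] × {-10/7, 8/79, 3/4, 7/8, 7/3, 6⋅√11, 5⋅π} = ({-5/3, -6/5, -2/5, 2/15} × {8/79, 3/4, 7/8, 7/3, 5⋅π}) ∪ ({2/15, 3/2} × {3/4, 7/8, 7/3, 6⋅√11, 5⋅π})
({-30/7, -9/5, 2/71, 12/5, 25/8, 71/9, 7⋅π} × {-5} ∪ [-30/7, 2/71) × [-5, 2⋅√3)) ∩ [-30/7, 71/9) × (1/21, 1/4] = [-30/7, 2/71) × (1/21, 1/4]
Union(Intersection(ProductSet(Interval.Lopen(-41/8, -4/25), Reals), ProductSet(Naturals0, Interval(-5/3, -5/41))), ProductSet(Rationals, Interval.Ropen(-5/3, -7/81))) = ProductSet(Rationals, Interval.Ropen(-5/3, -7/81))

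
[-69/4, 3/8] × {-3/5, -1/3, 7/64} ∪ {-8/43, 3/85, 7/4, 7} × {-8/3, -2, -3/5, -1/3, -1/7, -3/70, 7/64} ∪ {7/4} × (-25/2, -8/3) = ({7/4} × (-25/2, -8/3)) ∪ ([-69/4, 3/8] × {-3/5, -1/3, 7/64}) ∪ ({-8/43, 3/85, 7/4, 7} × {-8/3, -2, -3/5, -1/3, -1/7, -3/70, 7/64})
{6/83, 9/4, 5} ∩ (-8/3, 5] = {6/83, 9/4, 5}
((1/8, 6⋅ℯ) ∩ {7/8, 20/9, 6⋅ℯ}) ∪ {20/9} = {7/8, 20/9}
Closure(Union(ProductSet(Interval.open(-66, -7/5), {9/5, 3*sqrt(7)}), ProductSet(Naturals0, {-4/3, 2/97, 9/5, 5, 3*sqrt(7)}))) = Union(ProductSet(Interval(-66, -7/5), {9/5, 3*sqrt(7)}), ProductSet(Naturals0, {-4/3, 2/97, 9/5, 5, 3*sqrt(7)}))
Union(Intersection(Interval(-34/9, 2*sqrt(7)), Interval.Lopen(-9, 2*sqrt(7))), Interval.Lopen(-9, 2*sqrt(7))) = Interval.Lopen(-9, 2*sqrt(7))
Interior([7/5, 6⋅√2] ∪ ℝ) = (-∞, ∞)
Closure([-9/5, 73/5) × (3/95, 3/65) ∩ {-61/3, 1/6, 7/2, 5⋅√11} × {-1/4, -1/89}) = ∅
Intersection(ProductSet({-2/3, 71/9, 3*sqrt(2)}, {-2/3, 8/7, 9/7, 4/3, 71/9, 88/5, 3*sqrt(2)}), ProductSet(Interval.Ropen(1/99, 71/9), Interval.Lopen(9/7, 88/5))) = ProductSet({3*sqrt(2)}, {4/3, 71/9, 88/5, 3*sqrt(2)})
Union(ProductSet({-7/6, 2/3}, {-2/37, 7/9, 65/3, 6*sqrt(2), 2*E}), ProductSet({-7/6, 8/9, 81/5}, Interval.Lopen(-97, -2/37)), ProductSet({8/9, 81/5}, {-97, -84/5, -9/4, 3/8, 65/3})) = Union(ProductSet({-7/6, 2/3}, {-2/37, 7/9, 65/3, 6*sqrt(2), 2*E}), ProductSet({8/9, 81/5}, {-97, -84/5, -9/4, 3/8, 65/3}), ProductSet({-7/6, 8/9, 81/5}, Interval.Lopen(-97, -2/37)))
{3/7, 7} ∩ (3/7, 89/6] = {7}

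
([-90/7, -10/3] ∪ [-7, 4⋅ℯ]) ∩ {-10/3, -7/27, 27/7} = {-10/3, -7/27, 27/7}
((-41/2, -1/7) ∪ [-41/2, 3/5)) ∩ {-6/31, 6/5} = {-6/31}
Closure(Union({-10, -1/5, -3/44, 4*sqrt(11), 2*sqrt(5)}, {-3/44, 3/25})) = {-10, -1/5, -3/44, 3/25, 4*sqrt(11), 2*sqrt(5)}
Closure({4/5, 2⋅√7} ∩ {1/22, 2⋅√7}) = {2⋅√7}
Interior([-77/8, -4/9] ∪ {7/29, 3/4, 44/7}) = (-77/8, -4/9)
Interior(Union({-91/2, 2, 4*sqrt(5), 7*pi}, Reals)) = Reals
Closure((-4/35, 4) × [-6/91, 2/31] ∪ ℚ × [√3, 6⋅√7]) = ([-4/35, 4] × [-6/91, 2/31]) ∪ (ℝ × [√3, 6⋅√7])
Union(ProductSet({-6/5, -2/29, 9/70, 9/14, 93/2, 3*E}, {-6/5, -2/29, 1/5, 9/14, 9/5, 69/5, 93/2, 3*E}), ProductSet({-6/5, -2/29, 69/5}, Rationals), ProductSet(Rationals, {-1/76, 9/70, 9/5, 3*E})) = Union(ProductSet({-6/5, -2/29, 69/5}, Rationals), ProductSet({-6/5, -2/29, 9/70, 9/14, 93/2, 3*E}, {-6/5, -2/29, 1/5, 9/14, 9/5, 69/5, 93/2, 3*E}), ProductSet(Rationals, {-1/76, 9/70, 9/5, 3*E}))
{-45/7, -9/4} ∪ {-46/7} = {-46/7, -45/7, -9/4}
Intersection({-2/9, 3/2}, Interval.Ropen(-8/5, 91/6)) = {-2/9, 3/2}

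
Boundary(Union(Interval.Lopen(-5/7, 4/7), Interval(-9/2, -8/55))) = {-9/2, 4/7}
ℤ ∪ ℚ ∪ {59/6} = ℚ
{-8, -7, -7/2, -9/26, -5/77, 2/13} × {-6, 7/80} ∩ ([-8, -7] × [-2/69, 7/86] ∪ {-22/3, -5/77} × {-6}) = {-5/77} × {-6}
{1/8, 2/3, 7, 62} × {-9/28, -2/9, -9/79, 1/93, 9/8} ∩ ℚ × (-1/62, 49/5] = {1/8, 2/3, 7, 62} × {1/93, 9/8}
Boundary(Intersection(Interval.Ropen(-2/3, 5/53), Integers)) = Range(0, 1, 1)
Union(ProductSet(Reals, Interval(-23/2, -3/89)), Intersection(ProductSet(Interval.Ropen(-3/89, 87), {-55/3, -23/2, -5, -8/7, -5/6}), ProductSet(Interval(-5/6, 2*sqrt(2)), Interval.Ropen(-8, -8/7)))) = ProductSet(Reals, Interval(-23/2, -3/89))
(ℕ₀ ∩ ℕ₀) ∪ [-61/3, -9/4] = [-61/3, -9/4] ∪ ℕ₀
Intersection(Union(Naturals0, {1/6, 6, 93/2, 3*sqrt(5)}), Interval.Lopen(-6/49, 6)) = Union({1/6}, Range(0, 7, 1))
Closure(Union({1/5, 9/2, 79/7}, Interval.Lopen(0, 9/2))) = Union({79/7}, Interval(0, 9/2))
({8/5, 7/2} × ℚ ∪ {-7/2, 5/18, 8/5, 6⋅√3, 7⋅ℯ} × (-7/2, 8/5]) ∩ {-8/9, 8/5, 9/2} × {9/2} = {8/5} × {9/2}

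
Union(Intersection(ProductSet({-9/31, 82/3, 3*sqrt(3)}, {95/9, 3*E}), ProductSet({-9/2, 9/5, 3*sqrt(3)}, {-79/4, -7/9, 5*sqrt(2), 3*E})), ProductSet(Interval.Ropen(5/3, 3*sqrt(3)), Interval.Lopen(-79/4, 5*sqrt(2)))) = Union(ProductSet({3*sqrt(3)}, {3*E}), ProductSet(Interval.Ropen(5/3, 3*sqrt(3)), Interval.Lopen(-79/4, 5*sqrt(2))))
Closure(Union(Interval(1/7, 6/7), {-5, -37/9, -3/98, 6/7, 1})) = Union({-5, -37/9, -3/98, 1}, Interval(1/7, 6/7))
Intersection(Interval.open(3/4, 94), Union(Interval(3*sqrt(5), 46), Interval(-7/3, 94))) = Interval.open(3/4, 94)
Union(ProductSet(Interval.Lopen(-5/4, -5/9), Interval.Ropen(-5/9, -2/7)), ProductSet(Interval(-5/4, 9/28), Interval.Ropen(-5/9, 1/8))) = ProductSet(Interval(-5/4, 9/28), Interval.Ropen(-5/9, 1/8))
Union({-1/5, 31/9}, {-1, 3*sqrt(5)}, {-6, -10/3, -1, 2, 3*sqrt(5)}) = {-6, -10/3, -1, -1/5, 2, 31/9, 3*sqrt(5)}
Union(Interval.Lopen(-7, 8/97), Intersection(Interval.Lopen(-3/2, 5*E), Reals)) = Interval.Lopen(-7, 5*E)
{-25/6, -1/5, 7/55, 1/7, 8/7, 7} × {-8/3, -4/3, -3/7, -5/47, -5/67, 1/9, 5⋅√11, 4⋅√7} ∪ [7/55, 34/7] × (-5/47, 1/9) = ([7/55, 34/7] × (-5/47, 1/9)) ∪ ({-25/6, -1/5, 7/55, 1/7, 8/7, 7} × {-8/3, -4/3, -3/7, -5/47, -5/67, 1/9, 5⋅√11, 4⋅√7})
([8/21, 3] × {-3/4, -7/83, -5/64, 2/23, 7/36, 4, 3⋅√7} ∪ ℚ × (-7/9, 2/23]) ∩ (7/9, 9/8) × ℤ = ((7/9, 9/8) × {4}) ∪ ((ℚ ∩ (7/9, 9/8)) × {0})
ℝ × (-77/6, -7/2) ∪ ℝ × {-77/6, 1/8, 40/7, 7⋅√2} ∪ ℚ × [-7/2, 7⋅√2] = (ℚ × [-7/2, 7⋅√2]) ∪ (ℝ × ([-77/6, -7/2) ∪ {1/8, 40/7, 7⋅√2}))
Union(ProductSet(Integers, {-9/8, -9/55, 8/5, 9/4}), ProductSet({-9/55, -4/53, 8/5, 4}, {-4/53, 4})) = Union(ProductSet({-9/55, -4/53, 8/5, 4}, {-4/53, 4}), ProductSet(Integers, {-9/8, -9/55, 8/5, 9/4}))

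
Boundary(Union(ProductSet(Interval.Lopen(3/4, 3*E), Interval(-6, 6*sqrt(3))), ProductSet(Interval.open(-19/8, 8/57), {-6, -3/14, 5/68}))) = Union(ProductSet({3/4, 3*E}, Interval(-6, 6*sqrt(3))), ProductSet(Interval(-19/8, 8/57), {-6, -3/14, 5/68}), ProductSet(Interval(3/4, 3*E), {-6, 6*sqrt(3)}))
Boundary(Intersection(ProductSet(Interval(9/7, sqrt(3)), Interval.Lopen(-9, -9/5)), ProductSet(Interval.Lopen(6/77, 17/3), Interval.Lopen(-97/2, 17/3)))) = Union(ProductSet({9/7, sqrt(3)}, Interval(-9, -9/5)), ProductSet(Interval(9/7, sqrt(3)), {-9, -9/5}))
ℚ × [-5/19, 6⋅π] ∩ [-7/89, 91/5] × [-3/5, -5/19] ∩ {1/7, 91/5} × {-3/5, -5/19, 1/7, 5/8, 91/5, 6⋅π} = {1/7, 91/5} × {-5/19}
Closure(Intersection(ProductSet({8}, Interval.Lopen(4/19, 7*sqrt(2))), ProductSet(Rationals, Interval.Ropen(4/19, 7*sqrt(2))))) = ProductSet({8}, Interval(4/19, 7*sqrt(2)))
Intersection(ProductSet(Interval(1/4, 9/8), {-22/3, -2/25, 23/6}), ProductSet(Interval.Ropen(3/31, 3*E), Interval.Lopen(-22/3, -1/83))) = ProductSet(Interval(1/4, 9/8), {-2/25})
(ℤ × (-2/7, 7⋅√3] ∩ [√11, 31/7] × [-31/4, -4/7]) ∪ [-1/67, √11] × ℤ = [-1/67, √11] × ℤ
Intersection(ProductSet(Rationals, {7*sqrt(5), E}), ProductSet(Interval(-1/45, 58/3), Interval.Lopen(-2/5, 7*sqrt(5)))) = ProductSet(Intersection(Interval(-1/45, 58/3), Rationals), {7*sqrt(5), E})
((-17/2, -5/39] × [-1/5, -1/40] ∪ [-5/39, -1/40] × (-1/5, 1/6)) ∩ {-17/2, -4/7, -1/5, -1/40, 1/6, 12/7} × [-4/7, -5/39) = ({-1/40} × (-1/5, -5/39)) ∪ ({-4/7, -1/5} × [-1/5, -5/39))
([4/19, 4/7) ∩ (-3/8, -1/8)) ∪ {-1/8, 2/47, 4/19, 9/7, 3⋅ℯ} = {-1/8, 2/47, 4/19, 9/7, 3⋅ℯ}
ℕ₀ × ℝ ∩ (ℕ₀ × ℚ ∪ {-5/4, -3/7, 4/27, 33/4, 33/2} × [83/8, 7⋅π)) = ℕ₀ × ℚ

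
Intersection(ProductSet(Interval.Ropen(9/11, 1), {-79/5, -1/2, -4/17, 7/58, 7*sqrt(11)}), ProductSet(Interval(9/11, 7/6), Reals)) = ProductSet(Interval.Ropen(9/11, 1), {-79/5, -1/2, -4/17, 7/58, 7*sqrt(11)})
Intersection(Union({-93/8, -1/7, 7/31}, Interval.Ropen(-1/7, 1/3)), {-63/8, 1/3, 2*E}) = EmptySet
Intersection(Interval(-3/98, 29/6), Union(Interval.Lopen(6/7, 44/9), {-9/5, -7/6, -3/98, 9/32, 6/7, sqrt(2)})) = Union({-3/98, 9/32}, Interval(6/7, 29/6))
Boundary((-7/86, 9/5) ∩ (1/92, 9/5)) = {1/92, 9/5}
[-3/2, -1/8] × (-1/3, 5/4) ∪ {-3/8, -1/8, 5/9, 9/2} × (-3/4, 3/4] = ({-3/8, -1/8, 5/9, 9/2} × (-3/4, 3/4]) ∪ ([-3/2, -1/8] × (-1/3, 5/4))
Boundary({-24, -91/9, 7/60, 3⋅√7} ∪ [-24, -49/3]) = {-24, -49/3, -91/9, 7/60, 3⋅√7}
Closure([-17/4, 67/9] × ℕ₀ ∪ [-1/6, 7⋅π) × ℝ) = ([-17/4, 67/9] × ℕ₀) ∪ ([-1/6, 7⋅π] × ℝ)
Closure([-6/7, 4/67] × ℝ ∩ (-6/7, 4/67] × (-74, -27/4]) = ({-6/7, 4/67} × [-74, -27/4]) ∪ ([-6/7, 4/67] × {-74, -27/4}) ∪ ((-6/7, 4/67] × (-74, -27/4])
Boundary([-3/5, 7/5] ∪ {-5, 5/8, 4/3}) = {-5, -3/5, 7/5}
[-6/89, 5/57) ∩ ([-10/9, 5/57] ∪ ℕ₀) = [-6/89, 5/57) ∪ {0}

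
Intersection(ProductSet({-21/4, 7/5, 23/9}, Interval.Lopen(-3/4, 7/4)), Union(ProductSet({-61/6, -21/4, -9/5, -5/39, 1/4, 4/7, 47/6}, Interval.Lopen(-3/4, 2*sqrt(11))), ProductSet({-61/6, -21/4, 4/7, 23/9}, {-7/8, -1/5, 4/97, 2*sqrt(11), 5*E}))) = Union(ProductSet({-21/4}, Interval.Lopen(-3/4, 7/4)), ProductSet({-21/4, 23/9}, {-1/5, 4/97}))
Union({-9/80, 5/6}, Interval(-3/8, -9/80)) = Union({5/6}, Interval(-3/8, -9/80))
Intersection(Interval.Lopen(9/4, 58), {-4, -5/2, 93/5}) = {93/5}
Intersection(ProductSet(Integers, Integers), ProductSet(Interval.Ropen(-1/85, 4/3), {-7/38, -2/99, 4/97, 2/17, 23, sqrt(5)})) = ProductSet(Range(0, 2, 1), {23})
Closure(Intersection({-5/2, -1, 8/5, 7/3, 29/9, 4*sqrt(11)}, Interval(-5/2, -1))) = {-5/2, -1}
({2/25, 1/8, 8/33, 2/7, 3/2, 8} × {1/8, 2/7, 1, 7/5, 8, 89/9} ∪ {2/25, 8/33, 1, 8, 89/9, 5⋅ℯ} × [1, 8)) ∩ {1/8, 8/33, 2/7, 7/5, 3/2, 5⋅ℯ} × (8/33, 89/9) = ({8/33, 5⋅ℯ} × [1, 8)) ∪ ({1/8, 8/33, 2/7, 3/2} × {2/7, 1, 7/5, 8})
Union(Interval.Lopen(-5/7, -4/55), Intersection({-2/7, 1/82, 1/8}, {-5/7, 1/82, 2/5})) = Union({1/82}, Interval.Lopen(-5/7, -4/55))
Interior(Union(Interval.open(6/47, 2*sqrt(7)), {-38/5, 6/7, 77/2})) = Interval.open(6/47, 2*sqrt(7))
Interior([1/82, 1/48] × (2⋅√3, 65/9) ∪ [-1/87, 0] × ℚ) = ([-1/87, 0] × (ℚ \ (-∞, ∞))) ∪ ((1/82, 1/48) × (2⋅√3, 65/9))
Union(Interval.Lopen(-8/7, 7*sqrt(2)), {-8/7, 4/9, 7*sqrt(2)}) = Interval(-8/7, 7*sqrt(2))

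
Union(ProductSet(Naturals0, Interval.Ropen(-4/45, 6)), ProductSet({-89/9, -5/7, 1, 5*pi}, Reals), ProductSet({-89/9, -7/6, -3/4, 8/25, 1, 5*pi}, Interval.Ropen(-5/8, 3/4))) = Union(ProductSet({-89/9, -5/7, 1, 5*pi}, Reals), ProductSet({-89/9, -7/6, -3/4, 8/25, 1, 5*pi}, Interval.Ropen(-5/8, 3/4)), ProductSet(Naturals0, Interval.Ropen(-4/45, 6)))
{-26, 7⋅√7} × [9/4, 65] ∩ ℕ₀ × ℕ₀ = ∅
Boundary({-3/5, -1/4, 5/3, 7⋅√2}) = {-3/5, -1/4, 5/3, 7⋅√2}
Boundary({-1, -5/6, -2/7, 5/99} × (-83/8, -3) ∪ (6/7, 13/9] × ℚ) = ([6/7, 13/9] × ℝ) ∪ ({-1, -5/6, -2/7, 5/99} × [-83/8, -3])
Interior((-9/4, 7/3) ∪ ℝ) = (-∞, ∞)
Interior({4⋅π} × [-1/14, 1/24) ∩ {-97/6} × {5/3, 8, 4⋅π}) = ∅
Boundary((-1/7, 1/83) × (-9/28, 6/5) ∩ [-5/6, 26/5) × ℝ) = ({-1/7, 1/83} × [-9/28, 6/5]) ∪ ([-1/7, 1/83] × {-9/28, 6/5})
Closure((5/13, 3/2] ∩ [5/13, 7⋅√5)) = [5/13, 3/2]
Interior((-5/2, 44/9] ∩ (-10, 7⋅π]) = (-5/2, 44/9)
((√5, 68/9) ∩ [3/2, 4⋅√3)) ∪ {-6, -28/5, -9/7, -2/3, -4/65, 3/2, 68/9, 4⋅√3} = {-6, -28/5, -9/7, -2/3, -4/65, 3/2, 68/9} ∪ (√5, 4⋅√3]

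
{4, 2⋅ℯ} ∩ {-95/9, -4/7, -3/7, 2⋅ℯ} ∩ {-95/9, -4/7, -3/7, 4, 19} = ∅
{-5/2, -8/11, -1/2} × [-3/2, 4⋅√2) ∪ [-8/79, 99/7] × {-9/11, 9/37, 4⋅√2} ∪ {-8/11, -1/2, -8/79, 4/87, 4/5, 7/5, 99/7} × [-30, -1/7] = ({-5/2, -8/11, -1/2} × [-3/2, 4⋅√2)) ∪ ({-8/11, -1/2, -8/79, 4/87, 4/5, 7/5, 99/7} × [-30, -1/7]) ∪ ([-8/79, 99/7] × {-9/11, 9/37, 4⋅√2})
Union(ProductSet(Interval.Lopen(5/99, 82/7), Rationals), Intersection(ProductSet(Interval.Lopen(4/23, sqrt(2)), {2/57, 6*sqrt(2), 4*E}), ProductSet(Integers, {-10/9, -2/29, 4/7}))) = ProductSet(Interval.Lopen(5/99, 82/7), Rationals)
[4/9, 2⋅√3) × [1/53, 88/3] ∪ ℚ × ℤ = (ℚ × ℤ) ∪ ([4/9, 2⋅√3) × [1/53, 88/3])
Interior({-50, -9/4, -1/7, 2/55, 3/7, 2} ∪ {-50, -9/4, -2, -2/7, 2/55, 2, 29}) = ∅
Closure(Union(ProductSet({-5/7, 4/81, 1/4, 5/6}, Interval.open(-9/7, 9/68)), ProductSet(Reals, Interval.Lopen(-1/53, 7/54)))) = Union(ProductSet({-5/7, 4/81, 1/4, 5/6}, Interval(-9/7, 9/68)), ProductSet(Reals, Interval(-1/53, 7/54)))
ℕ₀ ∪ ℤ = ℤ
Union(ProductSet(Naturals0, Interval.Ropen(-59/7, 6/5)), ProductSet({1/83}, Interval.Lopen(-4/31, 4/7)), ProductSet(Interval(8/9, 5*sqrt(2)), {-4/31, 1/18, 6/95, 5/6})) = Union(ProductSet({1/83}, Interval.Lopen(-4/31, 4/7)), ProductSet(Interval(8/9, 5*sqrt(2)), {-4/31, 1/18, 6/95, 5/6}), ProductSet(Naturals0, Interval.Ropen(-59/7, 6/5)))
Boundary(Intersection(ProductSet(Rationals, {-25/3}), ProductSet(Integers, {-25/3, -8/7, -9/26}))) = ProductSet(Integers, {-25/3})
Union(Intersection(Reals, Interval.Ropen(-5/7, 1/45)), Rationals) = Union(Interval(-5/7, 1/45), Rationals)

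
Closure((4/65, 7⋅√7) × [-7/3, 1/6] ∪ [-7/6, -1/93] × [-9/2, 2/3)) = ([-7/6, -1/93] × [-9/2, 2/3]) ∪ ([4/65, 7⋅√7] × [-7/3, 1/6])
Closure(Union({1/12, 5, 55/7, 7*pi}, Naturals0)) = Union({1/12, 55/7, 7*pi}, Naturals0)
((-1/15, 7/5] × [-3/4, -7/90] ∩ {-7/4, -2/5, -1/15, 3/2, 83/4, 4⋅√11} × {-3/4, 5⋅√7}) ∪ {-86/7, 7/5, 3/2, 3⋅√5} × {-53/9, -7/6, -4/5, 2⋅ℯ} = {-86/7, 7/5, 3/2, 3⋅√5} × {-53/9, -7/6, -4/5, 2⋅ℯ}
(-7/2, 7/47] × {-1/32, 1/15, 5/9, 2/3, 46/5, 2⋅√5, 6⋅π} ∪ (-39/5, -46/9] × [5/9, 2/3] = ((-39/5, -46/9] × [5/9, 2/3]) ∪ ((-7/2, 7/47] × {-1/32, 1/15, 5/9, 2/3, 46/5, 2⋅√5, 6⋅π})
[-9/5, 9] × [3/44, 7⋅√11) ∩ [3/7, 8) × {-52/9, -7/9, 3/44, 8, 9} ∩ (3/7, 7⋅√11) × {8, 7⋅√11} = (3/7, 8) × {8}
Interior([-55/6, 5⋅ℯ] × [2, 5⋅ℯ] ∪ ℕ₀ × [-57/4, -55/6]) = ((-55/6, 5⋅ℯ) ∪ ((-55/6, 5⋅ℯ) \ ℕ₀)) × (2, 5⋅ℯ)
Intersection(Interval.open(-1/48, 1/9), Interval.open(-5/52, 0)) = Interval.open(-1/48, 0)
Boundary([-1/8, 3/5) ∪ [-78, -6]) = {-78, -6, -1/8, 3/5}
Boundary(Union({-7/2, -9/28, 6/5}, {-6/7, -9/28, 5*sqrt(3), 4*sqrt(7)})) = {-7/2, -6/7, -9/28, 6/5, 5*sqrt(3), 4*sqrt(7)}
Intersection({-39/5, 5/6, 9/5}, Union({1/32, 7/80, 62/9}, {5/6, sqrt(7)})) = {5/6}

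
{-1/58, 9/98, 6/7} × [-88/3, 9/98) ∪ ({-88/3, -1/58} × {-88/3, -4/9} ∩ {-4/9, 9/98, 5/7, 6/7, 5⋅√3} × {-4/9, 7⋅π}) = {-1/58, 9/98, 6/7} × [-88/3, 9/98)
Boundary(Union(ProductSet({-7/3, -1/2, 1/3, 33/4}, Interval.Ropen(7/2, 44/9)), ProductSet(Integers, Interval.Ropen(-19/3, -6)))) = Union(ProductSet({-7/3, -1/2, 1/3, 33/4}, Interval(7/2, 44/9)), ProductSet(Integers, Interval(-19/3, -6)))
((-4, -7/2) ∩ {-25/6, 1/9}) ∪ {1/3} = {1/3}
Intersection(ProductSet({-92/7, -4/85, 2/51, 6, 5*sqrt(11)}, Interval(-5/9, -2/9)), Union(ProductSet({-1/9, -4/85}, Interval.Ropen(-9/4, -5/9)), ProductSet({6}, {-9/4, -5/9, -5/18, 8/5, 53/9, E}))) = ProductSet({6}, {-5/9, -5/18})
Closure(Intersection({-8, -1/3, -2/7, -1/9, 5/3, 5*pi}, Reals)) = {-8, -1/3, -2/7, -1/9, 5/3, 5*pi}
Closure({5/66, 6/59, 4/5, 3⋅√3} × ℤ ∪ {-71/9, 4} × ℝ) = ({-71/9, 4} × ℝ) ∪ ({5/66, 6/59, 4/5, 3⋅√3} × ℤ)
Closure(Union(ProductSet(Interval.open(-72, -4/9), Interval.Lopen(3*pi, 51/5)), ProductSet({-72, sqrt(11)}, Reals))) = Union(ProductSet({-72, -4/9}, Interval(3*pi, 51/5)), ProductSet({-72, sqrt(11)}, Reals), ProductSet(Interval(-72, -4/9), {51/5, 3*pi}), ProductSet(Interval.open(-72, -4/9), Interval.Lopen(3*pi, 51/5)))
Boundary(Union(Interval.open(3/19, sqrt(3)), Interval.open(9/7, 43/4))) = {3/19, 43/4}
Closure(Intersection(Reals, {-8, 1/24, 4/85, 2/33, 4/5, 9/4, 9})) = {-8, 1/24, 4/85, 2/33, 4/5, 9/4, 9}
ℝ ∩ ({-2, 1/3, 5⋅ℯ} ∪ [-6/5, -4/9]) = {-2, 1/3, 5⋅ℯ} ∪ [-6/5, -4/9]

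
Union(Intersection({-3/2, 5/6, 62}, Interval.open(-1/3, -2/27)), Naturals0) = Naturals0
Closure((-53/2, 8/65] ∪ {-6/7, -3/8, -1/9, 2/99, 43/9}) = [-53/2, 8/65] ∪ {43/9}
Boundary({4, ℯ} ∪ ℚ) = ℝ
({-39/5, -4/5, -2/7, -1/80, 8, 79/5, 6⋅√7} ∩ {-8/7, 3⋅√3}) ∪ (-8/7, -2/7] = (-8/7, -2/7]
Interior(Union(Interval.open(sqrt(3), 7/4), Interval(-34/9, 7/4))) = Interval.open(-34/9, 7/4)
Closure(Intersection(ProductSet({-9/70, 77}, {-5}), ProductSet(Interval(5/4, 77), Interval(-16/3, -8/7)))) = ProductSet({77}, {-5})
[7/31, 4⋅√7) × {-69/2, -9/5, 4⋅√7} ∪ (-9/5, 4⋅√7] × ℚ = ((-9/5, 4⋅√7] × ℚ) ∪ ([7/31, 4⋅√7) × {-69/2, -9/5, 4⋅√7})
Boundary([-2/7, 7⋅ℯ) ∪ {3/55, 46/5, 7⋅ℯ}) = {-2/7, 7⋅ℯ}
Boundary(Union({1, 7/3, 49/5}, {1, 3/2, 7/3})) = {1, 3/2, 7/3, 49/5}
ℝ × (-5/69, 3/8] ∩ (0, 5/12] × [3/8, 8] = (0, 5/12] × {3/8}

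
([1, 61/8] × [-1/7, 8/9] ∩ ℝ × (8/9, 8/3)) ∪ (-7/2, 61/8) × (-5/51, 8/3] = (-7/2, 61/8) × (-5/51, 8/3]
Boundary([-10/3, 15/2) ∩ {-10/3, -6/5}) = {-10/3, -6/5}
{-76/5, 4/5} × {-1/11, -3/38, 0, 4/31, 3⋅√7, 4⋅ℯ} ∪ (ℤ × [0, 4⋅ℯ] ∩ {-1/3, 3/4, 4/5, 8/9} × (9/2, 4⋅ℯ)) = {-76/5, 4/5} × {-1/11, -3/38, 0, 4/31, 3⋅√7, 4⋅ℯ}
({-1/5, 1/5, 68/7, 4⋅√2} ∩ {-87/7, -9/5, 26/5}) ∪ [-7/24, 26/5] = [-7/24, 26/5]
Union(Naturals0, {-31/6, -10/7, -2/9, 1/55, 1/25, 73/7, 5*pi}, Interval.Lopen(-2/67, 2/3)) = Union({-31/6, -10/7, -2/9, 73/7, 5*pi}, Interval.Lopen(-2/67, 2/3), Naturals0)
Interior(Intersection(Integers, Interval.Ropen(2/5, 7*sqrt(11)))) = EmptySet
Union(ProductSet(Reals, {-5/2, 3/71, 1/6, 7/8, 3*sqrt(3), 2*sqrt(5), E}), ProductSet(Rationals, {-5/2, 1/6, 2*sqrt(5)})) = ProductSet(Reals, {-5/2, 3/71, 1/6, 7/8, 3*sqrt(3), 2*sqrt(5), E})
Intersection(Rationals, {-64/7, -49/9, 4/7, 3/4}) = {-64/7, -49/9, 4/7, 3/4}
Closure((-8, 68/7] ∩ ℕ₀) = {0, 1, …, 9}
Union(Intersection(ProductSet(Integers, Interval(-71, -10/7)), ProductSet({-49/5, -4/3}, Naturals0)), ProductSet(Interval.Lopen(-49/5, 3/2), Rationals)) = ProductSet(Interval.Lopen(-49/5, 3/2), Rationals)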